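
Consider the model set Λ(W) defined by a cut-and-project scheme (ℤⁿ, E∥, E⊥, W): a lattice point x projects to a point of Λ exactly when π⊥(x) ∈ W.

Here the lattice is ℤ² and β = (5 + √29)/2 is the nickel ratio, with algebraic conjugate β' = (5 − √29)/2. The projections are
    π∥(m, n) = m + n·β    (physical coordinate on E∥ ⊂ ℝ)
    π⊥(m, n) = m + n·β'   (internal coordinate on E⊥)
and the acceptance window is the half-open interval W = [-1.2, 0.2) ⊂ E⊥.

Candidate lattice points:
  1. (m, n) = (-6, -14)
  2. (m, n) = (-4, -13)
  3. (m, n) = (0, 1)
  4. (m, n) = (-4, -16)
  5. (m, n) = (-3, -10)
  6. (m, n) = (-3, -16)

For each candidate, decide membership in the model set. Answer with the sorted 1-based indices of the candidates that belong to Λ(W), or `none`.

Compute β' = (5−√29)/2 = -0.1926, so π⊥(m,n) = m -0.1926·n.
[1] lift (-6,-14): star map gives -3.3038; window check -1.2 ≤ -3.3038 < 0.2 is false → out
[2] lift (-4,-13): star map gives -1.4964; window check -1.2 ≤ -1.4964 < 0.2 is false → out
[3] lift (0,1): star map gives -0.1926; window check -1.2 ≤ -0.1926 < 0.2 is true → IN Λ
[4] lift (-4,-16): star map gives -0.9187; window check -1.2 ≤ -0.9187 < 0.2 is true → IN Λ
[5] lift (-3,-10): star map gives -1.0742; window check -1.2 ≤ -1.0742 < 0.2 is true → IN Λ
[6] lift (-3,-16): star map gives 0.0813; window check -1.2 ≤ 0.0813 < 0.2 is true → IN Λ

3, 4, 5, 6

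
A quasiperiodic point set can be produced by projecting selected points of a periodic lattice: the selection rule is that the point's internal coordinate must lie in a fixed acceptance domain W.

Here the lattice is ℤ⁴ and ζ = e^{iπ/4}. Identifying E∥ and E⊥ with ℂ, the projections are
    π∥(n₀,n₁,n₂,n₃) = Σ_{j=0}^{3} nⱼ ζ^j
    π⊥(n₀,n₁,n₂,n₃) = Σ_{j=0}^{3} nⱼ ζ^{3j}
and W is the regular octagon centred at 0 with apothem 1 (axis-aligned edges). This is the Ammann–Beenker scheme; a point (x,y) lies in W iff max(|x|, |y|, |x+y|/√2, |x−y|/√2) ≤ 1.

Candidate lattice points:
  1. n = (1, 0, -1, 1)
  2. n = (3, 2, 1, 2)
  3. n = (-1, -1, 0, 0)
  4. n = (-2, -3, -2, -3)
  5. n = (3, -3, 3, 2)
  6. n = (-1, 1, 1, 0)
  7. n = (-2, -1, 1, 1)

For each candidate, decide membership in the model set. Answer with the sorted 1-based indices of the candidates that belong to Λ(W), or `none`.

With ζ = e^{iπ/4} the internal vectors are ζ^0,ζ^3,ζ^6,ζ^9.
#1 (1, 0, -1, 1): internal (1.7071, 1.7071); octagon support 2.4142 vs apothem 1 → ∉ W
#2 (3, 2, 1, 2): internal (3.0000, 1.8284); octagon support 3.4142 vs apothem 1 → ∉ W
#3 (-1, -1, 0, 0): internal (-0.2929, -0.7071); octagon support 0.7071 vs apothem 1 → ∈ W
#4 (-2, -3, -2, -3): internal (-2.0000, -2.2426); octagon support 3.0000 vs apothem 1 → ∉ W
#5 (3, -3, 3, 2): internal (6.5355, -3.7071); octagon support 7.2426 vs apothem 1 → ∉ W
#6 (-1, 1, 1, 0): internal (-1.7071, -0.2929); octagon support 1.7071 vs apothem 1 → ∉ W
#7 (-2, -1, 1, 1): internal (-0.5858, -1.0000); octagon support 1.1213 vs apothem 1 → ∉ W

3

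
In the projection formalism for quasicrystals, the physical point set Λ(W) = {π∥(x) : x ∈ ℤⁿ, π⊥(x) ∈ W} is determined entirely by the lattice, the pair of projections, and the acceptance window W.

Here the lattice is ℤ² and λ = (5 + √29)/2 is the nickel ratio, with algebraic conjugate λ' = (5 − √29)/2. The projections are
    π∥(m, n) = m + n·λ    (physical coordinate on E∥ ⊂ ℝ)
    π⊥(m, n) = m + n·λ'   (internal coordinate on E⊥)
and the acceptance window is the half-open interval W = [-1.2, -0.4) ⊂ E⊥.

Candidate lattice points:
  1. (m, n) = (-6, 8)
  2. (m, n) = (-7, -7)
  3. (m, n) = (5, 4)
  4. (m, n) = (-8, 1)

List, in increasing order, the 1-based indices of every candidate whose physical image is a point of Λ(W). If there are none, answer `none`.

Numerically λ ≈ 5.192582 and λ' = −1/λ ≈ -0.192582.
[1] lift (-6,8): star map gives -7.540659; window check -1.2 ≤ -7.540659 < -0.4 is false → out
[2] lift (-7,-7): star map gives -5.651923; window check -1.2 ≤ -5.651923 < -0.4 is false → out
[3] lift (5,4): star map gives 4.229670; window check -1.2 ≤ 4.229670 < -0.4 is false → out
[4] lift (-8,1): star map gives -8.192582; window check -1.2 ≤ -8.192582 < -0.4 is false → out

none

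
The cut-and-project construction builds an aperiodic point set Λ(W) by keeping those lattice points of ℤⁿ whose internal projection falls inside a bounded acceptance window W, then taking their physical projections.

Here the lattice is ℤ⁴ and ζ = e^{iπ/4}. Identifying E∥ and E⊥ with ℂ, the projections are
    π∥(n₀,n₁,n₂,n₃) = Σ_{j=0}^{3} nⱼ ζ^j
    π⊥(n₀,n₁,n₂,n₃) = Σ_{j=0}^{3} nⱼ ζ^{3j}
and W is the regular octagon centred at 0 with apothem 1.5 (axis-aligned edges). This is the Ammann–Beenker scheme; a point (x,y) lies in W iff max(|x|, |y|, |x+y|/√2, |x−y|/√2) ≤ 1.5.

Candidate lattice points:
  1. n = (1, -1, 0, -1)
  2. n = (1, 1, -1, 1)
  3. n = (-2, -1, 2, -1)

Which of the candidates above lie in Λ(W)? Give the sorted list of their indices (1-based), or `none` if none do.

With ζ = e^{iπ/4} the internal vectors are ζ^0,ζ^3,ζ^6,ζ^9.
candidate 1: n = (1, -1, 0, -1) → π⊥ ≈ (+1.0000, -1.4142); max(|x|,|y|,|x±y|/√2) = 1.7071 > 1.5 ⇒ ∉ W
candidate 2: n = (1, 1, -1, 1) → π⊥ ≈ (+1.0000, +2.4142); max(|x|,|y|,|x±y|/√2) = 2.4142 > 1.5 ⇒ ∉ W
candidate 3: n = (-2, -1, 2, -1) → π⊥ ≈ (-2.0000, -3.4142); max(|x|,|y|,|x±y|/√2) = 3.8284 > 1.5 ⇒ ∉ W

none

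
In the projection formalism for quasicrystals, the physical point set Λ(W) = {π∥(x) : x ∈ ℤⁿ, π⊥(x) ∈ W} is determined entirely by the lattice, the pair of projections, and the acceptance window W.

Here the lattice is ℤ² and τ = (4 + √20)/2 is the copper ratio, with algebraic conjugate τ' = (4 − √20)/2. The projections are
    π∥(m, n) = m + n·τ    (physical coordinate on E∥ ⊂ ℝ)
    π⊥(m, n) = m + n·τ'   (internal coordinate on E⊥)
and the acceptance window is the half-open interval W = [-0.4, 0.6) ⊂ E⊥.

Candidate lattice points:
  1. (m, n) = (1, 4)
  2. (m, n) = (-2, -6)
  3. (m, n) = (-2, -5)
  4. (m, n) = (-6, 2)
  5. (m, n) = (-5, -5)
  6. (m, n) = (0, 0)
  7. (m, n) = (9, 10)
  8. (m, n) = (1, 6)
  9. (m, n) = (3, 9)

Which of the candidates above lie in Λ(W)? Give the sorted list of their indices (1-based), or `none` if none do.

Compute τ' = (4−√20)/2 = -0.236068, so π⊥(m,n) = m -0.236068·n.
#1 (1,4): internal coord 1 + (4)·τ' = +0.055728; +0.055728 ∈ [-0.4, 0.6) → IN Λ
#2 (-2,-6): internal coord -2 + (-6)·τ' = -0.583592; -0.583592 ∉ [-0.4, 0.6) → out
#3 (-2,-5): internal coord -2 + (-5)·τ' = -0.819660; -0.819660 ∉ [-0.4, 0.6) → out
#4 (-6,2): internal coord -6 + (2)·τ' = -6.472136; -6.472136 ∉ [-0.4, 0.6) → out
#5 (-5,-5): internal coord -5 + (-5)·τ' = -3.819660; -3.819660 ∉ [-0.4, 0.6) → out
#6 (0,0): internal coord 0 + (0)·τ' = +0.000000; +0.000000 ∈ [-0.4, 0.6) → IN Λ
#7 (9,10): internal coord 9 + (10)·τ' = +6.639320; +6.639320 ∉ [-0.4, 0.6) → out
#8 (1,6): internal coord 1 + (6)·τ' = -0.416408; -0.416408 ∉ [-0.4, 0.6) → out
#9 (3,9): internal coord 3 + (9)·τ' = +0.875388; +0.875388 ∉ [-0.4, 0.6) → out

1, 6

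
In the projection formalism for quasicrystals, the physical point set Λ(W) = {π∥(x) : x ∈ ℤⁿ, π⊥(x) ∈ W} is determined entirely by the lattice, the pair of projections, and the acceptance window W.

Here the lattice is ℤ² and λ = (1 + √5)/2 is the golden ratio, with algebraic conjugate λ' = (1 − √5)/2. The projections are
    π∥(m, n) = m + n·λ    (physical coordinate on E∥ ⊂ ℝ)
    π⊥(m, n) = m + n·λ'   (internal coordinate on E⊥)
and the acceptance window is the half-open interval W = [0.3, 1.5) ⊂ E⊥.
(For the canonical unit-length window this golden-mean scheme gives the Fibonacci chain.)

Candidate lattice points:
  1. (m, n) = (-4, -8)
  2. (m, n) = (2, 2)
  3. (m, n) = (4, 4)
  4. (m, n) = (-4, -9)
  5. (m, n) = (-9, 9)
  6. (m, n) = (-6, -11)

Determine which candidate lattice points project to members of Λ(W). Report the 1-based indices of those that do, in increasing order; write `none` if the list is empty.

λ' = (1−√5)/2 ≈ -0.61803.
#1 (-4,-8): internal coord -4 + (-8)·λ' = +0.94427; +0.94427 ∈ [0.3, 1.5) → IN Λ
#2 (2,2): internal coord 2 + (2)·λ' = +0.76393; +0.76393 ∈ [0.3, 1.5) → IN Λ
#3 (4,4): internal coord 4 + (4)·λ' = +1.52786; +1.52786 ∉ [0.3, 1.5) → out
#4 (-4,-9): internal coord -4 + (-9)·λ' = +1.56231; +1.56231 ∉ [0.3, 1.5) → out
#5 (-9,9): internal coord -9 + (9)·λ' = -14.56231; -14.56231 ∉ [0.3, 1.5) → out
#6 (-6,-11): internal coord -6 + (-11)·λ' = +0.79837; +0.79837 ∈ [0.3, 1.5) → IN Λ

1, 2, 6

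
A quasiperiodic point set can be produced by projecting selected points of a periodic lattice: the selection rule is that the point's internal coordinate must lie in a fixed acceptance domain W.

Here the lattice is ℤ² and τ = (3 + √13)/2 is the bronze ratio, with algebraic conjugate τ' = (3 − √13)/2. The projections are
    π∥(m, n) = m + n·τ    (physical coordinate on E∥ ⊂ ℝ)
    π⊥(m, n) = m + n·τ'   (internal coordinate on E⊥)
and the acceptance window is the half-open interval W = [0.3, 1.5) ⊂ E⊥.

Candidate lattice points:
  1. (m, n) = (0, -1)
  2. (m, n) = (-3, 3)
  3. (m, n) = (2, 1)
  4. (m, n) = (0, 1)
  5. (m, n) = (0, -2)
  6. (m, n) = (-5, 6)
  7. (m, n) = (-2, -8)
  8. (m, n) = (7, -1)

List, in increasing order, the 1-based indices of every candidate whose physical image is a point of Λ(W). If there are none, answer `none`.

1, 5, 7

Compute τ' = (3−√13)/2 = -0.3028, so π⊥(m,n) = m -0.3028·n.
candidate 1: (m,n)=(0,-1) → π∥ = 0-1·τ ≈ -3.3028, π⊥ = 0-1·τ' ≈ 0.3028 ∈ [0.3, 1.5) ⇒ IN Λ
candidate 2: (m,n)=(-3,3) → π∥ = -3+3·τ ≈ 6.9083, π⊥ = -3+3·τ' ≈ -3.9083 ∉ [0.3, 1.5) ⇒ out
candidate 3: (m,n)=(2,1) → π∥ = 2+1·τ ≈ 5.3028, π⊥ = 2+1·τ' ≈ 1.6972 ∉ [0.3, 1.5) ⇒ out
candidate 4: (m,n)=(0,1) → π∥ = 0+1·τ ≈ 3.3028, π⊥ = 0+1·τ' ≈ -0.3028 ∉ [0.3, 1.5) ⇒ out
candidate 5: (m,n)=(0,-2) → π∥ = 0-2·τ ≈ -6.6056, π⊥ = 0-2·τ' ≈ 0.6056 ∈ [0.3, 1.5) ⇒ IN Λ
candidate 6: (m,n)=(-5,6) → π∥ = -5+6·τ ≈ 14.8167, π⊥ = -5+6·τ' ≈ -6.8167 ∉ [0.3, 1.5) ⇒ out
candidate 7: (m,n)=(-2,-8) → π∥ = -2-8·τ ≈ -28.4222, π⊥ = -2-8·τ' ≈ 0.4222 ∈ [0.3, 1.5) ⇒ IN Λ
candidate 8: (m,n)=(7,-1) → π∥ = 7-1·τ ≈ 3.6972, π⊥ = 7-1·τ' ≈ 7.3028 ∉ [0.3, 1.5) ⇒ out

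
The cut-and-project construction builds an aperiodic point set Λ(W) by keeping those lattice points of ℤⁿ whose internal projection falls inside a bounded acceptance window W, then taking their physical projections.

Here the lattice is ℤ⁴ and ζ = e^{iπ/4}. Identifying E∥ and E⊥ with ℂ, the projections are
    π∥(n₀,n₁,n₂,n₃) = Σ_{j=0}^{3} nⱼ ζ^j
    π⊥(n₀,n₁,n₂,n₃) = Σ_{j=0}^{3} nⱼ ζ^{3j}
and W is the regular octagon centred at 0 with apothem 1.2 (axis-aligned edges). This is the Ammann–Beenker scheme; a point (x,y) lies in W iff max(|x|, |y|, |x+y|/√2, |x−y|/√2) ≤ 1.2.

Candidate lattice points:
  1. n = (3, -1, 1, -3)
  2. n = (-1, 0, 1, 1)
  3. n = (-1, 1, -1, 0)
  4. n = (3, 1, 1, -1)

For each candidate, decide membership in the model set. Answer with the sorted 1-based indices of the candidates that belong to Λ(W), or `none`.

π⊥(n) = n₀ + n₁ζ³ + n₂ζ⁶ + n₃ζ⁹ where ζ = e^{iπ/4}.
candidate 1: n = (3, -1, 1, -3) → π⊥ ≈ (+1.5858, -3.8284); max(|x|,|y|,|x±y|/√2) = 3.8284 > 1.2 ⇒ ∉ W
candidate 2: n = (-1, 0, 1, 1) → π⊥ ≈ (-0.2929, -0.2929); max(|x|,|y|,|x±y|/√2) = 0.4142 ≤ 1.2 ⇒ ∈ W
candidate 3: n = (-1, 1, -1, 0) → π⊥ ≈ (-1.7071, +1.7071); max(|x|,|y|,|x±y|/√2) = 2.4142 > 1.2 ⇒ ∉ W
candidate 4: n = (3, 1, 1, -1) → π⊥ ≈ (+1.5858, -1.0000); max(|x|,|y|,|x±y|/√2) = 1.8284 > 1.2 ⇒ ∉ W

2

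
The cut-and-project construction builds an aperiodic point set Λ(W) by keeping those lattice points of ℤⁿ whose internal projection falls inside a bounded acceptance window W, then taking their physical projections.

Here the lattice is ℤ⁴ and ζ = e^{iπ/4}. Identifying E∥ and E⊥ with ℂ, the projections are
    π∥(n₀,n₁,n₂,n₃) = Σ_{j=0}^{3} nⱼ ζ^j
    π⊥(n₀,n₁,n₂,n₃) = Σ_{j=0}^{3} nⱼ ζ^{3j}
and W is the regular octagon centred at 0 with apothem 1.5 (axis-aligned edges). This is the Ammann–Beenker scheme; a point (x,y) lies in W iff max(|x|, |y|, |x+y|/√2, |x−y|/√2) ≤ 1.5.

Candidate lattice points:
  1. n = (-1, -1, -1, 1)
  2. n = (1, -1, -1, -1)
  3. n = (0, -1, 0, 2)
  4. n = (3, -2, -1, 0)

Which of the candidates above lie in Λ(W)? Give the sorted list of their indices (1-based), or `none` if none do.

1, 2

With ζ = e^{iπ/4} the internal vectors are ζ^0,ζ^3,ζ^6,ζ^9.
#1 (-1, -1, -1, 1): internal (0.414214, 1.000000); octagon support 1.000000 vs apothem 1.5 → ∈ W
#2 (1, -1, -1, -1): internal (1.000000, -0.414214); octagon support 1.000000 vs apothem 1.5 → ∈ W
#3 (0, -1, 0, 2): internal (2.121320, 0.707107); octagon support 2.121320 vs apothem 1.5 → ∉ W
#4 (3, -2, -1, 0): internal (4.414214, -0.414214); octagon support 4.414214 vs apothem 1.5 → ∉ W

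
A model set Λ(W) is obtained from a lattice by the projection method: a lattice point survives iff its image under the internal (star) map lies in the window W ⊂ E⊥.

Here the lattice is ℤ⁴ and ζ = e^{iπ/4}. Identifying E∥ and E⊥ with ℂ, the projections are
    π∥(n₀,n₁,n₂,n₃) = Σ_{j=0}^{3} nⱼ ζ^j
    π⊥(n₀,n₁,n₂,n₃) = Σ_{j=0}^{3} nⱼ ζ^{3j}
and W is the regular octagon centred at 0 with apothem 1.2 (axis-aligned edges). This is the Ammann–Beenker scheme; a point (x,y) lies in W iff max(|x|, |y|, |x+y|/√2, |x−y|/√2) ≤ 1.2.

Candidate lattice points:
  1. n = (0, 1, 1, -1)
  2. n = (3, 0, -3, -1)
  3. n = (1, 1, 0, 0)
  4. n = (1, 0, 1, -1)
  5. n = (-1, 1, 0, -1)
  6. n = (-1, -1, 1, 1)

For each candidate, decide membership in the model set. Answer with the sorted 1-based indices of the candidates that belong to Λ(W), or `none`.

Internal map: ζ^{3j} for j=0..3 gives (1,0), (−√2/2,√2/2), (0,−1), (√2/2,√2/2).
candidate 1: n = (0, 1, 1, -1) → π⊥ ≈ (-1.4142, -1.0000); max(|x|,|y|,|x±y|/√2) = 1.7071 > 1.2 ⇒ ∉ W
candidate 2: n = (3, 0, -3, -1) → π⊥ ≈ (+2.2929, +2.2929); max(|x|,|y|,|x±y|/√2) = 3.2426 > 1.2 ⇒ ∉ W
candidate 3: n = (1, 1, 0, 0) → π⊥ ≈ (+0.2929, +0.7071); max(|x|,|y|,|x±y|/√2) = 0.7071 ≤ 1.2 ⇒ ∈ W
candidate 4: n = (1, 0, 1, -1) → π⊥ ≈ (+0.2929, -1.7071); max(|x|,|y|,|x±y|/√2) = 1.7071 > 1.2 ⇒ ∉ W
candidate 5: n = (-1, 1, 0, -1) → π⊥ ≈ (-2.4142, +0.0000); max(|x|,|y|,|x±y|/√2) = 2.4142 > 1.2 ⇒ ∉ W
candidate 6: n = (-1, -1, 1, 1) → π⊥ ≈ (+0.4142, -1.0000); max(|x|,|y|,|x±y|/√2) = 1.0000 ≤ 1.2 ⇒ ∈ W

3, 6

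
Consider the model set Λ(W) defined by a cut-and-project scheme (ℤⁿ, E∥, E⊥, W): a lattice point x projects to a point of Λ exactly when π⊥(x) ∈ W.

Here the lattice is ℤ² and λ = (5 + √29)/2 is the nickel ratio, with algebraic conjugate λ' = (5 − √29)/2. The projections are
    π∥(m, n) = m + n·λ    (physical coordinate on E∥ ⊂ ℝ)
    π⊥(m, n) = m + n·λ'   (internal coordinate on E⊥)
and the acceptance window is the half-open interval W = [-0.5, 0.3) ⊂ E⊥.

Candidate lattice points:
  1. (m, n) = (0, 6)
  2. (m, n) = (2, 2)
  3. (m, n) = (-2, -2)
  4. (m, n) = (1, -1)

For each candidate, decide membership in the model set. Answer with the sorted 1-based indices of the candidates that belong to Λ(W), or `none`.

none

λ' = (5−√29)/2 ≈ -0.192582.
[1] lift (0,6): star map gives -1.155494; window check -0.5 ≤ -1.155494 < 0.3 is false → out
[2] lift (2,2): star map gives 1.614835; window check -0.5 ≤ 1.614835 < 0.3 is false → out
[3] lift (-2,-2): star map gives -1.614835; window check -0.5 ≤ -1.614835 < 0.3 is false → out
[4] lift (1,-1): star map gives 1.192582; window check -0.5 ≤ 1.192582 < 0.3 is false → out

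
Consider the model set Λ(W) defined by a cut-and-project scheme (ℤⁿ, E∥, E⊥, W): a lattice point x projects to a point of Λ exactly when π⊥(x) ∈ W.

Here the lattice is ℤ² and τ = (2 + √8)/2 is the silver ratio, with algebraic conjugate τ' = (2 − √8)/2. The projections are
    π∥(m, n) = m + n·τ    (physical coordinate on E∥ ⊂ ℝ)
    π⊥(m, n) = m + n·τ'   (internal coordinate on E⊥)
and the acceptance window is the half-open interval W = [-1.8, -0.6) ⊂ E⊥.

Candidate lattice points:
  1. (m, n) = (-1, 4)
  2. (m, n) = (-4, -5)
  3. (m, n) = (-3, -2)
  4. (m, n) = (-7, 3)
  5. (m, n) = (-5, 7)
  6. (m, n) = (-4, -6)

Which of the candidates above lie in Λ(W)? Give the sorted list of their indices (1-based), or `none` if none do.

6

τ' = (2−√8)/2 ≈ -0.414214.
#1 (-1,4): internal coord -1 + (4)·τ' = -2.656854; -2.656854 ∉ [-1.8, -0.6) → out
#2 (-4,-5): internal coord -4 + (-5)·τ' = -1.928932; -1.928932 ∉ [-1.8, -0.6) → out
#3 (-3,-2): internal coord -3 + (-2)·τ' = -2.171573; -2.171573 ∉ [-1.8, -0.6) → out
#4 (-7,3): internal coord -7 + (3)·τ' = -8.242641; -8.242641 ∉ [-1.8, -0.6) → out
#5 (-5,7): internal coord -5 + (7)·τ' = -7.899495; -7.899495 ∉ [-1.8, -0.6) → out
#6 (-4,-6): internal coord -4 + (-6)·τ' = -1.514719; -1.514719 ∈ [-1.8, -0.6) → IN Λ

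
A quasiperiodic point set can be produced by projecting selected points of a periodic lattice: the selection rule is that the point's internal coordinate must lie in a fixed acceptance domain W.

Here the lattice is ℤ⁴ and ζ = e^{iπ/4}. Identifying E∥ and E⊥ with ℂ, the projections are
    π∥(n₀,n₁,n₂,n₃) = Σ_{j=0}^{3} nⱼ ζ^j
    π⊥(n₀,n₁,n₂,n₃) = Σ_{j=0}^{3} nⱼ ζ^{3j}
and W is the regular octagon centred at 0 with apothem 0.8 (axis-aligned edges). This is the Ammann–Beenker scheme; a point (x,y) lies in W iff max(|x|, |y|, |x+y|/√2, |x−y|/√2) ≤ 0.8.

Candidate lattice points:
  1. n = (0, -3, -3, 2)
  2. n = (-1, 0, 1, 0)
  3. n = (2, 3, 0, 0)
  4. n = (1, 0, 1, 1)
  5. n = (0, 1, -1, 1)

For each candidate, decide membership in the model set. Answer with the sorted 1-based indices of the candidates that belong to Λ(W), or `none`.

none

π⊥(n) = n₀ + n₁ζ³ + n₂ζ⁶ + n₃ζ⁹ where ζ = e^{iπ/4}.
candidate 1: n = (0, -3, -3, 2) → π⊥ ≈ (+3.5355, +2.2929); max(|x|,|y|,|x±y|/√2) = 4.1213 > 0.8 ⇒ ∉ W
candidate 2: n = (-1, 0, 1, 0) → π⊥ ≈ (-1.0000, -1.0000); max(|x|,|y|,|x±y|/√2) = 1.4142 > 0.8 ⇒ ∉ W
candidate 3: n = (2, 3, 0, 0) → π⊥ ≈ (-0.1213, +2.1213); max(|x|,|y|,|x±y|/√2) = 2.1213 > 0.8 ⇒ ∉ W
candidate 4: n = (1, 0, 1, 1) → π⊥ ≈ (+1.7071, -0.2929); max(|x|,|y|,|x±y|/√2) = 1.7071 > 0.8 ⇒ ∉ W
candidate 5: n = (0, 1, -1, 1) → π⊥ ≈ (+0.0000, +2.4142); max(|x|,|y|,|x±y|/√2) = 2.4142 > 0.8 ⇒ ∉ W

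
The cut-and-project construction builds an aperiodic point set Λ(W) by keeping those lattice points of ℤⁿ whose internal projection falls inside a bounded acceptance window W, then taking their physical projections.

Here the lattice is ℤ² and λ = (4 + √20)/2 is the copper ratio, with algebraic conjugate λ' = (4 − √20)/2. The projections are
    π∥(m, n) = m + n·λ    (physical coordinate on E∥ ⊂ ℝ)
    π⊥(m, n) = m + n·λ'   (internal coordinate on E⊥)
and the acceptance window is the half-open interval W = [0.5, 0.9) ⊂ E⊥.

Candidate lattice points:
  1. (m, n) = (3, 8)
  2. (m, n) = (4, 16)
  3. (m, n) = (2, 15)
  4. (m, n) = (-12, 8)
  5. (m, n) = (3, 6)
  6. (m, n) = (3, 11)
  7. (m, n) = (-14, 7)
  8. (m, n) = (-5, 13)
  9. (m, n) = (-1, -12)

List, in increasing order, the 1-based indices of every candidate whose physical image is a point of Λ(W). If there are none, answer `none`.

none

λ' = (4−√20)/2 ≈ -0.23607.
#1 (3,8): internal coord 3 + (8)·λ' = +1.11146; +1.11146 ∉ [0.5, 0.9) → out
#2 (4,16): internal coord 4 + (16)·λ' = +0.22291; +0.22291 ∉ [0.5, 0.9) → out
#3 (2,15): internal coord 2 + (15)·λ' = -1.54102; -1.54102 ∉ [0.5, 0.9) → out
#4 (-12,8): internal coord -12 + (8)·λ' = -13.88854; -13.88854 ∉ [0.5, 0.9) → out
#5 (3,6): internal coord 3 + (6)·λ' = +1.58359; +1.58359 ∉ [0.5, 0.9) → out
#6 (3,11): internal coord 3 + (11)·λ' = +0.40325; +0.40325 ∉ [0.5, 0.9) → out
#7 (-14,7): internal coord -14 + (7)·λ' = -15.65248; -15.65248 ∉ [0.5, 0.9) → out
#8 (-5,13): internal coord -5 + (13)·λ' = -8.06888; -8.06888 ∉ [0.5, 0.9) → out
#9 (-1,-12): internal coord -1 + (-12)·λ' = +1.83282; +1.83282 ∉ [0.5, 0.9) → out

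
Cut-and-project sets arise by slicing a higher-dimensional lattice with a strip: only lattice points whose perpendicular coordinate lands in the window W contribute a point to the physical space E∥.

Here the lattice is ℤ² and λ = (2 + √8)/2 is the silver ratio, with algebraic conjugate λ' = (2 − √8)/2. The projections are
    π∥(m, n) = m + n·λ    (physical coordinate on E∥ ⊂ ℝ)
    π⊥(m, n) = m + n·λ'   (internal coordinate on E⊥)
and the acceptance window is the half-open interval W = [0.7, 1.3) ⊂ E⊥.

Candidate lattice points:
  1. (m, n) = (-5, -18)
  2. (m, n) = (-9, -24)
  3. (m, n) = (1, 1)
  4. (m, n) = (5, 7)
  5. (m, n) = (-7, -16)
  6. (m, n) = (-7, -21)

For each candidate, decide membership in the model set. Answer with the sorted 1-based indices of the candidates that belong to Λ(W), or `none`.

λ' = (2−√8)/2 ≈ -0.414214.
[1] lift (-5,-18): star map gives 2.455844; window check 0.7 ≤ 2.455844 < 1.3 is false → out
[2] lift (-9,-24): star map gives 0.941125; window check 0.7 ≤ 0.941125 < 1.3 is true → IN Λ
[3] lift (1,1): star map gives 0.585786; window check 0.7 ≤ 0.585786 < 1.3 is false → out
[4] lift (5,7): star map gives 2.100505; window check 0.7 ≤ 2.100505 < 1.3 is false → out
[5] lift (-7,-16): star map gives -0.372583; window check 0.7 ≤ -0.372583 < 1.3 is false → out
[6] lift (-7,-21): star map gives 1.698485; window check 0.7 ≤ 1.698485 < 1.3 is false → out

2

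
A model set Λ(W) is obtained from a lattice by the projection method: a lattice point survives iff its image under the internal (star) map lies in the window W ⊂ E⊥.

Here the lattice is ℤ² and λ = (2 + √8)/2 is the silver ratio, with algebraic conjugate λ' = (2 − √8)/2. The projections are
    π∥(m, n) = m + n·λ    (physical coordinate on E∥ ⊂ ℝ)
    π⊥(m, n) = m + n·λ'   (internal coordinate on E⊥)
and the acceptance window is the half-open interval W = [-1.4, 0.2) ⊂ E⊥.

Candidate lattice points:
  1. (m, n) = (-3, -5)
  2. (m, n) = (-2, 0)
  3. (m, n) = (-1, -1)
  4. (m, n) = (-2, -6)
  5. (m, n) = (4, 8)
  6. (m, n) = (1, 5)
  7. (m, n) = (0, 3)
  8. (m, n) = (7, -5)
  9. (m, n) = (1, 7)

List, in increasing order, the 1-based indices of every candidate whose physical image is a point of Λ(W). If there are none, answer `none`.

Compute λ' = (2−√8)/2 = -0.41421, so π⊥(m,n) = m -0.41421·n.
#1 (-3,-5): internal coord -3 + (-5)·λ' = -0.92893; -0.92893 ∈ [-1.4, 0.2) → IN Λ
#2 (-2,0): internal coord -2 + (0)·λ' = -2.00000; -2.00000 ∉ [-1.4, 0.2) → out
#3 (-1,-1): internal coord -1 + (-1)·λ' = -0.58579; -0.58579 ∈ [-1.4, 0.2) → IN Λ
#4 (-2,-6): internal coord -2 + (-6)·λ' = +0.48528; +0.48528 ∉ [-1.4, 0.2) → out
#5 (4,8): internal coord 4 + (8)·λ' = +0.68629; +0.68629 ∉ [-1.4, 0.2) → out
#6 (1,5): internal coord 1 + (5)·λ' = -1.07107; -1.07107 ∈ [-1.4, 0.2) → IN Λ
#7 (0,3): internal coord 0 + (3)·λ' = -1.24264; -1.24264 ∈ [-1.4, 0.2) → IN Λ
#8 (7,-5): internal coord 7 + (-5)·λ' = +9.07107; +9.07107 ∉ [-1.4, 0.2) → out
#9 (1,7): internal coord 1 + (7)·λ' = -1.89949; -1.89949 ∉ [-1.4, 0.2) → out

1, 3, 6, 7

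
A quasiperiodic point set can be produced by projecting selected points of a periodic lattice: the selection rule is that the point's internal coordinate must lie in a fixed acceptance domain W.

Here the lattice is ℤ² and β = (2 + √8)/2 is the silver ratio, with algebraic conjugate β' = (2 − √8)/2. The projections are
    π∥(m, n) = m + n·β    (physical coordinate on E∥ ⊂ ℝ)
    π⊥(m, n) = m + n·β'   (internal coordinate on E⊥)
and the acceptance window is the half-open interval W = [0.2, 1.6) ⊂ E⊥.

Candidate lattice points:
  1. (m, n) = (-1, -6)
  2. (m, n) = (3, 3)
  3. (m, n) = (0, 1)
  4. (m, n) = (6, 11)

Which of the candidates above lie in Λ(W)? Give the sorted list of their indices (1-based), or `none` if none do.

Numerically β ≈ 2.4142 and β' = −1/β ≈ -0.4142.
candidate 1: (m,n)=(-1,-6) → π∥ = -1-6·β ≈ -15.4853, π⊥ = -1-6·β' ≈ 1.4853 ∈ [0.2, 1.6) ⇒ IN Λ
candidate 2: (m,n)=(3,3) → π∥ = 3+3·β ≈ 10.2426, π⊥ = 3+3·β' ≈ 1.7574 ∉ [0.2, 1.6) ⇒ out
candidate 3: (m,n)=(0,1) → π∥ = 0+1·β ≈ 2.4142, π⊥ = 0+1·β' ≈ -0.4142 ∉ [0.2, 1.6) ⇒ out
candidate 4: (m,n)=(6,11) → π∥ = 6+11·β ≈ 32.5563, π⊥ = 6+11·β' ≈ 1.4437 ∈ [0.2, 1.6) ⇒ IN Λ

1, 4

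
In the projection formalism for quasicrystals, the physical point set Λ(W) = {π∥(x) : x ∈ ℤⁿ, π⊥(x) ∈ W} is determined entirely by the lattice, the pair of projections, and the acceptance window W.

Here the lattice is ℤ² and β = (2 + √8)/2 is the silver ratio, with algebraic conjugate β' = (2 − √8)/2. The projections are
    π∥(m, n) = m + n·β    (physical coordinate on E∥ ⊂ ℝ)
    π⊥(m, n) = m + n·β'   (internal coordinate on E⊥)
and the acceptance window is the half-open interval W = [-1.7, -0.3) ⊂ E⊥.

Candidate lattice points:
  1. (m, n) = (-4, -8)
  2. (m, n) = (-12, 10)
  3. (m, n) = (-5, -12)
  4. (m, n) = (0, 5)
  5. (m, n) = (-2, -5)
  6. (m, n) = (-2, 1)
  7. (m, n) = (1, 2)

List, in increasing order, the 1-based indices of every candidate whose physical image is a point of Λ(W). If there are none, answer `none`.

1

Numerically β ≈ 2.414214 and β' = −1/β ≈ -0.414214.
candidate 1: (m,n)=(-4,-8) → π∥ = -4-8·β ≈ -23.313708, π⊥ = -4-8·β' ≈ -0.686292 ∈ [-1.7, -0.3) ⇒ IN Λ
candidate 2: (m,n)=(-12,10) → π∥ = -12+10·β ≈ 12.142136, π⊥ = -12+10·β' ≈ -16.142136 ∉ [-1.7, -0.3) ⇒ out
candidate 3: (m,n)=(-5,-12) → π∥ = -5-12·β ≈ -33.970563, π⊥ = -5-12·β' ≈ -0.029437 ∉ [-1.7, -0.3) ⇒ out
candidate 4: (m,n)=(0,5) → π∥ = 0+5·β ≈ 12.071068, π⊥ = 0+5·β' ≈ -2.071068 ∉ [-1.7, -0.3) ⇒ out
candidate 5: (m,n)=(-2,-5) → π∥ = -2-5·β ≈ -14.071068, π⊥ = -2-5·β' ≈ 0.071068 ∉ [-1.7, -0.3) ⇒ out
candidate 6: (m,n)=(-2,1) → π∥ = -2+1·β ≈ 0.414214, π⊥ = -2+1·β' ≈ -2.414214 ∉ [-1.7, -0.3) ⇒ out
candidate 7: (m,n)=(1,2) → π∥ = 1+2·β ≈ 5.828427, π⊥ = 1+2·β' ≈ 0.171573 ∉ [-1.7, -0.3) ⇒ out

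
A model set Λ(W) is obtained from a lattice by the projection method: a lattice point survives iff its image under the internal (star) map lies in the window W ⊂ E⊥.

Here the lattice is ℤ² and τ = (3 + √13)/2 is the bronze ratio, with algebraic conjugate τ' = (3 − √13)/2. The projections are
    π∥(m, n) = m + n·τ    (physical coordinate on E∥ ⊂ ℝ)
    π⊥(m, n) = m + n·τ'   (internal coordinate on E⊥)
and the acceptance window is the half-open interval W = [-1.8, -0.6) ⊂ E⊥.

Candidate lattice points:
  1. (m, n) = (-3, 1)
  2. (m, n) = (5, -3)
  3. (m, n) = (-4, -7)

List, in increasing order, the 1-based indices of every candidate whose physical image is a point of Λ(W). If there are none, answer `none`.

none

Numerically τ ≈ 3.302776 and τ' = −1/τ ≈ -0.302776.
#1 (-3,1): internal coord -3 + (1)·τ' = -3.302776; -3.302776 ∉ [-1.8, -0.6) → out
#2 (5,-3): internal coord 5 + (-3)·τ' = +5.908327; +5.908327 ∉ [-1.8, -0.6) → out
#3 (-4,-7): internal coord -4 + (-7)·τ' = -1.880571; -1.880571 ∉ [-1.8, -0.6) → out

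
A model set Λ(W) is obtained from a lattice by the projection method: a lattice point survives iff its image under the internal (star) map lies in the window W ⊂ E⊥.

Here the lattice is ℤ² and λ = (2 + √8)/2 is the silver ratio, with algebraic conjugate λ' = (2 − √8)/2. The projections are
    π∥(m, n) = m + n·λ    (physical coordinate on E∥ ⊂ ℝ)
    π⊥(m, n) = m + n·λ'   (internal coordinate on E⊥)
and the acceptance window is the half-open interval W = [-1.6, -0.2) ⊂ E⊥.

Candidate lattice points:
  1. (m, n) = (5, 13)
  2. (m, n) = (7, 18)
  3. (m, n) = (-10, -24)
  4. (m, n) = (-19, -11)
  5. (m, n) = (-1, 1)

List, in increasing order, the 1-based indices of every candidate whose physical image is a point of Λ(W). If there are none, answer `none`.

Numerically λ ≈ 2.41421 and λ' = −1/λ ≈ -0.41421.
#1 (5,13): internal coord 5 + (13)·λ' = -0.38478; -0.38478 ∈ [-1.6, -0.2) → IN Λ
#2 (7,18): internal coord 7 + (18)·λ' = -0.45584; -0.45584 ∈ [-1.6, -0.2) → IN Λ
#3 (-10,-24): internal coord -10 + (-24)·λ' = -0.05887; -0.05887 ∉ [-1.6, -0.2) → out
#4 (-19,-11): internal coord -19 + (-11)·λ' = -14.44365; -14.44365 ∉ [-1.6, -0.2) → out
#5 (-1,1): internal coord -1 + (1)·λ' = -1.41421; -1.41421 ∈ [-1.6, -0.2) → IN Λ

1, 2, 5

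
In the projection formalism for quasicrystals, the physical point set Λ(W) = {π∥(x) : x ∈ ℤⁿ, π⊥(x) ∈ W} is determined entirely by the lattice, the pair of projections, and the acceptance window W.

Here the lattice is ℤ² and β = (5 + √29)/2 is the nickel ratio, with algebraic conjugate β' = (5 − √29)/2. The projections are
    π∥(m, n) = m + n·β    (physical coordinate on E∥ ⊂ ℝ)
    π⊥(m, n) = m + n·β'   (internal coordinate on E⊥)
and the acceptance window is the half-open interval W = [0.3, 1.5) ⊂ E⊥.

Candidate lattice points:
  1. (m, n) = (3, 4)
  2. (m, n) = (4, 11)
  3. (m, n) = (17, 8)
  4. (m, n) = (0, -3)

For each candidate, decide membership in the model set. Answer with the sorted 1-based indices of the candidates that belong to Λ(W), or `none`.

β' = (5−√29)/2 ≈ -0.192582.
#1 (3,4): internal coord 3 + (4)·β' = +2.229670; +2.229670 ∉ [0.3, 1.5) → out
#2 (4,11): internal coord 4 + (11)·β' = +1.881594; +1.881594 ∉ [0.3, 1.5) → out
#3 (17,8): internal coord 17 + (8)·β' = +15.459341; +15.459341 ∉ [0.3, 1.5) → out
#4 (0,-3): internal coord 0 + (-3)·β' = +0.577747; +0.577747 ∈ [0.3, 1.5) → IN Λ

4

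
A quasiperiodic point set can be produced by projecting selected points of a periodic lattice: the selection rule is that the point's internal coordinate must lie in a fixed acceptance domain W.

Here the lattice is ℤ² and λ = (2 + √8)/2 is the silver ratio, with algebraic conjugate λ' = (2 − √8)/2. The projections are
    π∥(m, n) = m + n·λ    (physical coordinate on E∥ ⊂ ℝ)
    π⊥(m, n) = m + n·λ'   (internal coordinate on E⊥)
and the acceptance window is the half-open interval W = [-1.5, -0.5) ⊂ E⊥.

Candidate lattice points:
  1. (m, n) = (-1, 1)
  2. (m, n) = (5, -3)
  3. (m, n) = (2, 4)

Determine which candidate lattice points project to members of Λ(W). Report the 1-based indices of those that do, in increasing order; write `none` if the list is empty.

Compute λ' = (2−√8)/2 = -0.41421, so π⊥(m,n) = m -0.41421·n.
#1 (-1,1): internal coord -1 + (1)·λ' = -1.41421; -1.41421 ∈ [-1.5, -0.5) → IN Λ
#2 (5,-3): internal coord 5 + (-3)·λ' = +6.24264; +6.24264 ∉ [-1.5, -0.5) → out
#3 (2,4): internal coord 2 + (4)·λ' = +0.34315; +0.34315 ∉ [-1.5, -0.5) → out

1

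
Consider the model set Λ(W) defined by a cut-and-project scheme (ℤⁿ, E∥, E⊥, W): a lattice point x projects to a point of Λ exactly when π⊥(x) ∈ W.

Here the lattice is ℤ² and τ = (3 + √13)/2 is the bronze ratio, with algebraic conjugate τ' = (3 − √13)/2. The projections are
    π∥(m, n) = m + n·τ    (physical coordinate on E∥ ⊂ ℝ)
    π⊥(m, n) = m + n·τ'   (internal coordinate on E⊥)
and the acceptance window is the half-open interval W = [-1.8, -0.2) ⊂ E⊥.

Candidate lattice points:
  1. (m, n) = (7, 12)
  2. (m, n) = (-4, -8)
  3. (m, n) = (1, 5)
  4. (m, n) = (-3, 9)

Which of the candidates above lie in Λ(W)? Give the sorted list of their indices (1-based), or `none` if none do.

2, 3

Numerically τ ≈ 3.302776 and τ' = −1/τ ≈ -0.302776.
[1] lift (7,12): star map gives 3.366692; window check -1.8 ≤ 3.366692 < -0.2 is false → out
[2] lift (-4,-8): star map gives -1.577795; window check -1.8 ≤ -1.577795 < -0.2 is true → IN Λ
[3] lift (1,5): star map gives -0.513878; window check -1.8 ≤ -0.513878 < -0.2 is true → IN Λ
[4] lift (-3,9): star map gives -5.724981; window check -1.8 ≤ -5.724981 < -0.2 is false → out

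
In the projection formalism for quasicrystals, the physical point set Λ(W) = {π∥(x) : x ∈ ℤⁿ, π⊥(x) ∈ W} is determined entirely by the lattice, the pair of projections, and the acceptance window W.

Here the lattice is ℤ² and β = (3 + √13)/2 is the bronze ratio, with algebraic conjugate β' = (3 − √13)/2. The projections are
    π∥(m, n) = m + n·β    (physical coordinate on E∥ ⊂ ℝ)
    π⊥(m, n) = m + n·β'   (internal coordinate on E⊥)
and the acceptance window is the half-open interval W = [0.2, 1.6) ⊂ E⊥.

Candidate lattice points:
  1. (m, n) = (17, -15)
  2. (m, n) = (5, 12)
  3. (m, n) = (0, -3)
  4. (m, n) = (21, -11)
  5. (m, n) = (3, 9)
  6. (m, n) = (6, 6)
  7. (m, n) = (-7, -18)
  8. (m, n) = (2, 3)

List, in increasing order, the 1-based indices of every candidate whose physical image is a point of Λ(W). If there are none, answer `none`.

2, 3, 5, 8

Numerically β ≈ 3.30278 and β' = −1/β ≈ -0.30278.
#1 (17,-15): internal coord 17 + (-15)·β' = +21.54163; +21.54163 ∉ [0.2, 1.6) → out
#2 (5,12): internal coord 5 + (12)·β' = +1.36669; +1.36669 ∈ [0.2, 1.6) → IN Λ
#3 (0,-3): internal coord 0 + (-3)·β' = +0.90833; +0.90833 ∈ [0.2, 1.6) → IN Λ
#4 (21,-11): internal coord 21 + (-11)·β' = +24.33053; +24.33053 ∉ [0.2, 1.6) → out
#5 (3,9): internal coord 3 + (9)·β' = +0.27502; +0.27502 ∈ [0.2, 1.6) → IN Λ
#6 (6,6): internal coord 6 + (6)·β' = +4.18335; +4.18335 ∉ [0.2, 1.6) → out
#7 (-7,-18): internal coord -7 + (-18)·β' = -1.55004; -1.55004 ∉ [0.2, 1.6) → out
#8 (2,3): internal coord 2 + (3)·β' = +1.09167; +1.09167 ∈ [0.2, 1.6) → IN Λ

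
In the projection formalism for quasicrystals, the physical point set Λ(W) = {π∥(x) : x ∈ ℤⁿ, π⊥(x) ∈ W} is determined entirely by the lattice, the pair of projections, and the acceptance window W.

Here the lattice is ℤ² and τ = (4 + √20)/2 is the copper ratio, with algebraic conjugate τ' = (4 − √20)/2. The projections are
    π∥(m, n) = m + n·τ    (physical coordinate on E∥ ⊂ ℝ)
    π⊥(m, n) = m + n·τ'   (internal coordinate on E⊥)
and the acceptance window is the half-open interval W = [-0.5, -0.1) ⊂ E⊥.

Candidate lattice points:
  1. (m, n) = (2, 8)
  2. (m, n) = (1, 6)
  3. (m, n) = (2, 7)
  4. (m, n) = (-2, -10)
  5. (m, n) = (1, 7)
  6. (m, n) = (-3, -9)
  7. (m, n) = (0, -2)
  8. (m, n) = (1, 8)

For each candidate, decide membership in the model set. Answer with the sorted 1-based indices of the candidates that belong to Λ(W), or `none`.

Numerically τ ≈ 4.236068 and τ' = −1/τ ≈ -0.236068.
[1] lift (2,8): star map gives 0.111456; window check -0.5 ≤ 0.111456 < -0.1 is false → out
[2] lift (1,6): star map gives -0.416408; window check -0.5 ≤ -0.416408 < -0.1 is true → IN Λ
[3] lift (2,7): star map gives 0.347524; window check -0.5 ≤ 0.347524 < -0.1 is false → out
[4] lift (-2,-10): star map gives 0.360680; window check -0.5 ≤ 0.360680 < -0.1 is false → out
[5] lift (1,7): star map gives -0.652476; window check -0.5 ≤ -0.652476 < -0.1 is false → out
[6] lift (-3,-9): star map gives -0.875388; window check -0.5 ≤ -0.875388 < -0.1 is false → out
[7] lift (0,-2): star map gives 0.472136; window check -0.5 ≤ 0.472136 < -0.1 is false → out
[8] lift (1,8): star map gives -0.888544; window check -0.5 ≤ -0.888544 < -0.1 is false → out

2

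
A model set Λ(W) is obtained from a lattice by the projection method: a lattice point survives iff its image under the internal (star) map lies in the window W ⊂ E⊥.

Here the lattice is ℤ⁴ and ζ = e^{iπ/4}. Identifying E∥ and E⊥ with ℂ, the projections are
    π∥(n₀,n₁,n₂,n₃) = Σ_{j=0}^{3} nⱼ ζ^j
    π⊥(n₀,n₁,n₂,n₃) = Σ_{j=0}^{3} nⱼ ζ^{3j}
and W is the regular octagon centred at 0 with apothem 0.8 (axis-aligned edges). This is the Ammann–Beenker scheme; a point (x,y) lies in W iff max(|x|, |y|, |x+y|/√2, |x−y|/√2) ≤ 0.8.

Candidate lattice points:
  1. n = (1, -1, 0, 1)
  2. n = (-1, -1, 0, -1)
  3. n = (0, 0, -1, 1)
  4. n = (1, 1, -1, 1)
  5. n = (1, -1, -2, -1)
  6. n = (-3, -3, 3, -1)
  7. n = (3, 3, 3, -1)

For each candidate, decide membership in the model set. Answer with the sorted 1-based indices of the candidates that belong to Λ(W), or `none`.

π⊥(n) = n₀ + n₁ζ³ + n₂ζ⁶ + n₃ζ⁹ where ζ = e^{iπ/4}.
#1 (1, -1, 0, 1): internal (2.41421, 0.00000); octagon support 2.41421 vs apothem 0.8 → ∉ W
#2 (-1, -1, 0, -1): internal (-1.00000, -1.41421); octagon support 1.70711 vs apothem 0.8 → ∉ W
#3 (0, 0, -1, 1): internal (0.70711, 1.70711); octagon support 1.70711 vs apothem 0.8 → ∉ W
#4 (1, 1, -1, 1): internal (1.00000, 2.41421); octagon support 2.41421 vs apothem 0.8 → ∉ W
#5 (1, -1, -2, -1): internal (1.00000, 0.58579); octagon support 1.12132 vs apothem 0.8 → ∉ W
#6 (-3, -3, 3, -1): internal (-1.58579, -5.82843); octagon support 5.82843 vs apothem 0.8 → ∉ W
#7 (3, 3, 3, -1): internal (0.17157, -1.58579); octagon support 1.58579 vs apothem 0.8 → ∉ W

none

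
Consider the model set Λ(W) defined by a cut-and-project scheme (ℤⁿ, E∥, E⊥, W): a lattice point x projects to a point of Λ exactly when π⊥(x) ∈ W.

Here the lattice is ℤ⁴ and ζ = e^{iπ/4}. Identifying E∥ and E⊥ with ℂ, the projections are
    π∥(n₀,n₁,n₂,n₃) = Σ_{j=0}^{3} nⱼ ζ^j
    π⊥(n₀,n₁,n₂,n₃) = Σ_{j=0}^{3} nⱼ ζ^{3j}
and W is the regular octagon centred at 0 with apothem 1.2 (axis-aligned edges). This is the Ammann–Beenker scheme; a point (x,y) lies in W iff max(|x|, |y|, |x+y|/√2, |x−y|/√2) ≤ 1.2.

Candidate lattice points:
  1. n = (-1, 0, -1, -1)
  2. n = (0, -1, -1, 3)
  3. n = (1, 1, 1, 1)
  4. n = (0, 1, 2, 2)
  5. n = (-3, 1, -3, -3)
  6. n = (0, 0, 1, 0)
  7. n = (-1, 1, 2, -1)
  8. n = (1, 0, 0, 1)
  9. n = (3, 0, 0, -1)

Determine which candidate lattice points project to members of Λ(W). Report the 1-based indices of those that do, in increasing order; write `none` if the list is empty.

π⊥(n) = n₀ + n₁ζ³ + n₂ζ⁶ + n₃ζ⁹ where ζ = e^{iπ/4}.
candidate 1: n = (-1, 0, -1, -1) → π⊥ ≈ (-1.707107, +0.292893); max(|x|,|y|,|x±y|/√2) = 1.707107 > 1.2 ⇒ ∉ W
candidate 2: n = (0, -1, -1, 3) → π⊥ ≈ (+2.828427, +2.414214); max(|x|,|y|,|x±y|/√2) = 3.707107 > 1.2 ⇒ ∉ W
candidate 3: n = (1, 1, 1, 1) → π⊥ ≈ (+1.000000, +0.414214); max(|x|,|y|,|x±y|/√2) = 1.000000 ≤ 1.2 ⇒ ∈ W
candidate 4: n = (0, 1, 2, 2) → π⊥ ≈ (+0.707107, +0.121320); max(|x|,|y|,|x±y|/√2) = 0.707107 ≤ 1.2 ⇒ ∈ W
candidate 5: n = (-3, 1, -3, -3) → π⊥ ≈ (-5.828427, +1.585786); max(|x|,|y|,|x±y|/√2) = 5.828427 > 1.2 ⇒ ∉ W
candidate 6: n = (0, 0, 1, 0) → π⊥ ≈ (+0.000000, -1.000000); max(|x|,|y|,|x±y|/√2) = 1.000000 ≤ 1.2 ⇒ ∈ W
candidate 7: n = (-1, 1, 2, -1) → π⊥ ≈ (-2.414214, -2.000000); max(|x|,|y|,|x±y|/√2) = 3.121320 > 1.2 ⇒ ∉ W
candidate 8: n = (1, 0, 0, 1) → π⊥ ≈ (+1.707107, +0.707107); max(|x|,|y|,|x±y|/√2) = 1.707107 > 1.2 ⇒ ∉ W
candidate 9: n = (3, 0, 0, -1) → π⊥ ≈ (+2.292893, -0.707107); max(|x|,|y|,|x±y|/√2) = 2.292893 > 1.2 ⇒ ∉ W

3, 4, 6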